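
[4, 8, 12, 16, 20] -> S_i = 4 + 4*i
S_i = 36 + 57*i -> [36, 93, 150, 207, 264]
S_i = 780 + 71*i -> [780, 851, 922, 993, 1064]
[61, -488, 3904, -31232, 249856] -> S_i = 61*-8^i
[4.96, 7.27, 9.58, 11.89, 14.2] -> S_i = 4.96 + 2.31*i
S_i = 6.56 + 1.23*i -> [6.56, 7.79, 9.02, 10.25, 11.48]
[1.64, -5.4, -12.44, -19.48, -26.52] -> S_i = 1.64 + -7.04*i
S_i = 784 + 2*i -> [784, 786, 788, 790, 792]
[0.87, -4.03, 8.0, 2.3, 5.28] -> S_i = Random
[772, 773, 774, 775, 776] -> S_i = 772 + 1*i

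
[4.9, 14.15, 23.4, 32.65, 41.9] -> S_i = 4.90 + 9.25*i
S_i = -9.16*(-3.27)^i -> [-9.16, 29.95, -97.95, 320.29, -1047.34]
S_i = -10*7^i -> [-10, -70, -490, -3430, -24010]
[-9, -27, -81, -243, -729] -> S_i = -9*3^i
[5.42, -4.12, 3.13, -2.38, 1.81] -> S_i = 5.42*(-0.76)^i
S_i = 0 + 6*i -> [0, 6, 12, 18, 24]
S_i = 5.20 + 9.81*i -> [5.2, 15.01, 24.82, 34.63, 44.44]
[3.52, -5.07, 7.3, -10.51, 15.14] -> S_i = 3.52*(-1.44)^i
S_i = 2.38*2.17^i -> [2.38, 5.16, 11.21, 24.32, 52.77]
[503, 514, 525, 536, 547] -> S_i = 503 + 11*i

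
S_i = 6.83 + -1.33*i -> [6.83, 5.5, 4.17, 2.84, 1.51]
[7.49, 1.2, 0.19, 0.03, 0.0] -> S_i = 7.49*0.16^i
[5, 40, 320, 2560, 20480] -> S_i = 5*8^i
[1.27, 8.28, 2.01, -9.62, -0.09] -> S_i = Random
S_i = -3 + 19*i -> [-3, 16, 35, 54, 73]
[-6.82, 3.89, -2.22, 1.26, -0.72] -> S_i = -6.82*(-0.57)^i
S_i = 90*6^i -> [90, 540, 3240, 19440, 116640]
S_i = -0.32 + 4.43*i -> [-0.32, 4.11, 8.54, 12.97, 17.4]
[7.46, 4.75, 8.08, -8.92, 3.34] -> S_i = Random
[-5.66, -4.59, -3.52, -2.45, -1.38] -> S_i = -5.66 + 1.07*i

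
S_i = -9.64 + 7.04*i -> [-9.64, -2.6, 4.44, 11.48, 18.52]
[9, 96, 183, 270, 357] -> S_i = 9 + 87*i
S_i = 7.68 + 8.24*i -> [7.68, 15.92, 24.16, 32.4, 40.64]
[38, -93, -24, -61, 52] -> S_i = Random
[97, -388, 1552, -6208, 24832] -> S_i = 97*-4^i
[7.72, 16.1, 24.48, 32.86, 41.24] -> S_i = 7.72 + 8.38*i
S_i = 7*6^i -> [7, 42, 252, 1512, 9072]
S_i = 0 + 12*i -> [0, 12, 24, 36, 48]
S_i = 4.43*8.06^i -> [4.43, 35.71, 287.79, 2319.58, 18695.79]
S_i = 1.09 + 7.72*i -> [1.09, 8.81, 16.53, 24.25, 31.97]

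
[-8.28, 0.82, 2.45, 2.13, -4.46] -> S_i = Random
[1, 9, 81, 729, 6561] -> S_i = 1*9^i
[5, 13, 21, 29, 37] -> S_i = 5 + 8*i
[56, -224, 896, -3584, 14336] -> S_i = 56*-4^i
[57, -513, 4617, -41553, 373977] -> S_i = 57*-9^i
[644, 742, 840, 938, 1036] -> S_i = 644 + 98*i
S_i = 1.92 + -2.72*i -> [1.92, -0.8, -3.52, -6.24, -8.96]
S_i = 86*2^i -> [86, 172, 344, 688, 1376]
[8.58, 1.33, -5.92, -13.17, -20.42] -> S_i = 8.58 + -7.25*i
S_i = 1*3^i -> [1, 3, 9, 27, 81]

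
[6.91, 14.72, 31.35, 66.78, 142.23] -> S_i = 6.91*2.13^i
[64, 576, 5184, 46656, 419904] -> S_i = 64*9^i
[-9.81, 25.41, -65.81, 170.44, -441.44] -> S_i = -9.81*(-2.59)^i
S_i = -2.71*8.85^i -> [-2.71, -23.98, -212.25, -1878.45, -16624.26]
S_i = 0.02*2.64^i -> [0.02, 0.05, 0.14, 0.37, 0.97]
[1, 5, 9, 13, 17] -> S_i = 1 + 4*i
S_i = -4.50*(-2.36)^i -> [-4.5, 10.62, -25.06, 59.15, -139.59]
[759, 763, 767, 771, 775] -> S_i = 759 + 4*i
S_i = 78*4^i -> [78, 312, 1248, 4992, 19968]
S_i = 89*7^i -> [89, 623, 4361, 30527, 213689]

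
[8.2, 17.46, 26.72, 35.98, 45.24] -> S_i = 8.20 + 9.26*i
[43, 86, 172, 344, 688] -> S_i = 43*2^i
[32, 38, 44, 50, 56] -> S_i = 32 + 6*i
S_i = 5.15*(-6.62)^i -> [5.15, -34.09, 225.7, -1494.11, 9890.98]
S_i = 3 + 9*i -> [3, 12, 21, 30, 39]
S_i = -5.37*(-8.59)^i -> [-5.37, 46.13, -396.24, 3403.72, -29237.95]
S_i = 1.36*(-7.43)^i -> [1.36, -10.1, 75.08, -557.83, 4144.71]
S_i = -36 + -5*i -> [-36, -41, -46, -51, -56]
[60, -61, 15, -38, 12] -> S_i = Random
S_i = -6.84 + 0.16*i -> [-6.84, -6.68, -6.52, -6.36, -6.2]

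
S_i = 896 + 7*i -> [896, 903, 910, 917, 924]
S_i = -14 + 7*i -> [-14, -7, 0, 7, 14]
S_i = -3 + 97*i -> [-3, 94, 191, 288, 385]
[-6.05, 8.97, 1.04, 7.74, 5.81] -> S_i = Random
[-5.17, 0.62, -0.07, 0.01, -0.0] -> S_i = -5.17*(-0.12)^i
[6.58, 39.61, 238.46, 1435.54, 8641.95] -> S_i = 6.58*6.02^i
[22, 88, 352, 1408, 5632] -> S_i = 22*4^i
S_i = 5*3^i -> [5, 15, 45, 135, 405]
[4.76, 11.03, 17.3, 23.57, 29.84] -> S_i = 4.76 + 6.27*i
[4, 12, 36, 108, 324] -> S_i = 4*3^i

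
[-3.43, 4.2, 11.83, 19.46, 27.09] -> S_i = -3.43 + 7.63*i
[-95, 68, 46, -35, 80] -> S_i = Random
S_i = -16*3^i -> [-16, -48, -144, -432, -1296]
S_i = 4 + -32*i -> [4, -28, -60, -92, -124]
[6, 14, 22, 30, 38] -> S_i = 6 + 8*i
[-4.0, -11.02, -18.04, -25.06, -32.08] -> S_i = -4.00 + -7.02*i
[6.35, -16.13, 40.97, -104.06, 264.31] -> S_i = 6.35*(-2.54)^i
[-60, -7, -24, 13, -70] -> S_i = Random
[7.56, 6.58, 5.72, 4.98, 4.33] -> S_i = 7.56*0.87^i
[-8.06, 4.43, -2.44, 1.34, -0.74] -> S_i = -8.06*(-0.55)^i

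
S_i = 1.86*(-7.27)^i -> [1.86, -13.52, 98.31, -714.69, 5195.78]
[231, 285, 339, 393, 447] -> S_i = 231 + 54*i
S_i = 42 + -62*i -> [42, -20, -82, -144, -206]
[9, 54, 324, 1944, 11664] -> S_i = 9*6^i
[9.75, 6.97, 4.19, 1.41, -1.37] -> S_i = 9.75 + -2.78*i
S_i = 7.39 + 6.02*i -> [7.39, 13.41, 19.43, 25.45, 31.47]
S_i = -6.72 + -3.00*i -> [-6.72, -9.72, -12.72, -15.72, -18.72]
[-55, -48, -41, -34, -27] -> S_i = -55 + 7*i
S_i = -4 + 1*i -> [-4, -3, -2, -1, 0]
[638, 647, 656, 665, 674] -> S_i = 638 + 9*i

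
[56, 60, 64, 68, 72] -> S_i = 56 + 4*i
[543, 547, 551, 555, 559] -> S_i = 543 + 4*i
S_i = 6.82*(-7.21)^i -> [6.82, -49.17, 354.53, -2556.17, 18430.0]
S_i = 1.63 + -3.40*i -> [1.63, -1.77, -5.17, -8.57, -11.97]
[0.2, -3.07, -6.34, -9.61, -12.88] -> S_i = 0.20 + -3.27*i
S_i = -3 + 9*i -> [-3, 6, 15, 24, 33]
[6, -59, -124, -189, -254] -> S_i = 6 + -65*i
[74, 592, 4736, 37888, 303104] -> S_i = 74*8^i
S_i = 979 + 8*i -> [979, 987, 995, 1003, 1011]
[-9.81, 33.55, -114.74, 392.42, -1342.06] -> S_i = -9.81*(-3.42)^i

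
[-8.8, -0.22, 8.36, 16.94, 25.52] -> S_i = -8.80 + 8.58*i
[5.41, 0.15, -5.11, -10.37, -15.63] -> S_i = 5.41 + -5.26*i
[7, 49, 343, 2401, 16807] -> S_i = 7*7^i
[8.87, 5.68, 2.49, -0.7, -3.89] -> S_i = 8.87 + -3.19*i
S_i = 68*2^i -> [68, 136, 272, 544, 1088]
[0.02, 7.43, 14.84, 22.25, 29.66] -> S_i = 0.02 + 7.41*i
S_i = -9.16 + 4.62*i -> [-9.16, -4.54, 0.08, 4.7, 9.32]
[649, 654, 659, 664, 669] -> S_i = 649 + 5*i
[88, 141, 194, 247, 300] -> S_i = 88 + 53*i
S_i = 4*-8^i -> [4, -32, 256, -2048, 16384]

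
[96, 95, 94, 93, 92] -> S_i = 96 + -1*i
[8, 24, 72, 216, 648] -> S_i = 8*3^i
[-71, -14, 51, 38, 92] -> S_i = Random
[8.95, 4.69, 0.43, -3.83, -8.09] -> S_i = 8.95 + -4.26*i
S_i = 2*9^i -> [2, 18, 162, 1458, 13122]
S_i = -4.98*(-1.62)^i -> [-4.98, 8.07, -13.07, 21.17, -34.3]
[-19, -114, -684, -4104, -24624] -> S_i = -19*6^i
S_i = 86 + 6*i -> [86, 92, 98, 104, 110]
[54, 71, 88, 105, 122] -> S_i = 54 + 17*i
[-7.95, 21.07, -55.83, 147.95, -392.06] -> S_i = -7.95*(-2.65)^i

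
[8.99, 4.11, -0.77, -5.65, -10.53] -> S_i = 8.99 + -4.88*i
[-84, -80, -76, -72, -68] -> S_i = -84 + 4*i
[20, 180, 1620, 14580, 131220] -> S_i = 20*9^i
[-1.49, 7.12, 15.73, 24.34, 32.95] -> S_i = -1.49 + 8.61*i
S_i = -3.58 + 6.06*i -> [-3.58, 2.48, 8.54, 14.6, 20.66]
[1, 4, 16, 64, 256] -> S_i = 1*4^i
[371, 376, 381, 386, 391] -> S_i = 371 + 5*i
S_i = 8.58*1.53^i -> [8.58, 13.13, 20.08, 30.73, 47.02]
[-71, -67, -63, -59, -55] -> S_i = -71 + 4*i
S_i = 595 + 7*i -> [595, 602, 609, 616, 623]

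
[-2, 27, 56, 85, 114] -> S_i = -2 + 29*i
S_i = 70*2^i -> [70, 140, 280, 560, 1120]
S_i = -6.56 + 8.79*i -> [-6.56, 2.23, 11.02, 19.81, 28.6]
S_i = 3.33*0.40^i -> [3.33, 1.33, 0.53, 0.21, 0.09]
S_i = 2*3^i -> [2, 6, 18, 54, 162]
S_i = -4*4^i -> [-4, -16, -64, -256, -1024]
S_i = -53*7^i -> [-53, -371, -2597, -18179, -127253]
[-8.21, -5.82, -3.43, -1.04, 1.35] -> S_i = -8.21 + 2.39*i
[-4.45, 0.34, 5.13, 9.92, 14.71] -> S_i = -4.45 + 4.79*i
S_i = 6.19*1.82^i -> [6.19, 11.27, 20.5, 37.32, 67.92]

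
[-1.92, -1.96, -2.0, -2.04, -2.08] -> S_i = -1.92 + -0.04*i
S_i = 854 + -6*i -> [854, 848, 842, 836, 830]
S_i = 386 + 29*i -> [386, 415, 444, 473, 502]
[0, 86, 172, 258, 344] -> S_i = 0 + 86*i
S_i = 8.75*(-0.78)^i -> [8.75, -6.82, 5.32, -4.15, 3.24]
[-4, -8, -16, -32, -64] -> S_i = -4*2^i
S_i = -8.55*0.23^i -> [-8.55, -1.97, -0.45, -0.1, -0.02]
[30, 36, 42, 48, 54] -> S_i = 30 + 6*i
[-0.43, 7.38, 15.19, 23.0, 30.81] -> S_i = -0.43 + 7.81*i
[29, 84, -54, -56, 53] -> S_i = Random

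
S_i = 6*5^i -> [6, 30, 150, 750, 3750]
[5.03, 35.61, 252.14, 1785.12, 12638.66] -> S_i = 5.03*7.08^i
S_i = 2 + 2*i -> [2, 4, 6, 8, 10]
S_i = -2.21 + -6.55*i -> [-2.21, -8.76, -15.31, -21.86, -28.41]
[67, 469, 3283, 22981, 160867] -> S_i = 67*7^i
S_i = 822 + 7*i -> [822, 829, 836, 843, 850]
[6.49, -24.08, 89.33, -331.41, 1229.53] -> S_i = 6.49*(-3.71)^i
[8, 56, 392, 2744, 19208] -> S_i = 8*7^i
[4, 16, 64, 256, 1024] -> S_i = 4*4^i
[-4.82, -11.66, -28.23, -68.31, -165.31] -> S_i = -4.82*2.42^i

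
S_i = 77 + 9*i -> [77, 86, 95, 104, 113]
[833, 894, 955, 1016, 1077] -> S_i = 833 + 61*i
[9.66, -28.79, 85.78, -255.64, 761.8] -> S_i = 9.66*(-2.98)^i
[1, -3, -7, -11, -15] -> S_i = 1 + -4*i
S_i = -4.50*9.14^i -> [-4.5, -41.13, -375.93, -3435.98, -31404.89]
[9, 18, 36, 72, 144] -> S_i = 9*2^i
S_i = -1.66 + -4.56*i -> [-1.66, -6.22, -10.78, -15.34, -19.9]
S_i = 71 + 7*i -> [71, 78, 85, 92, 99]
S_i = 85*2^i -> [85, 170, 340, 680, 1360]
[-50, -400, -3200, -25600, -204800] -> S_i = -50*8^i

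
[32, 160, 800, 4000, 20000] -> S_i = 32*5^i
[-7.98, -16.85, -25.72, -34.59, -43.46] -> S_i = -7.98 + -8.87*i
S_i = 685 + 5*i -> [685, 690, 695, 700, 705]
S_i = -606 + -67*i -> [-606, -673, -740, -807, -874]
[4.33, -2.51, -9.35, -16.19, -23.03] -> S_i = 4.33 + -6.84*i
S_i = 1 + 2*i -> [1, 3, 5, 7, 9]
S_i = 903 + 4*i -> [903, 907, 911, 915, 919]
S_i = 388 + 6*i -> [388, 394, 400, 406, 412]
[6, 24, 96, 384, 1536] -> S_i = 6*4^i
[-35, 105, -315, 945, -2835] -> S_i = -35*-3^i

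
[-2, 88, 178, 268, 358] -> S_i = -2 + 90*i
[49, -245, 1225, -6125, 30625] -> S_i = 49*-5^i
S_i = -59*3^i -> [-59, -177, -531, -1593, -4779]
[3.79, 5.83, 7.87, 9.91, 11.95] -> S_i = 3.79 + 2.04*i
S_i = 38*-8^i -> [38, -304, 2432, -19456, 155648]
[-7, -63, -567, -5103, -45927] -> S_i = -7*9^i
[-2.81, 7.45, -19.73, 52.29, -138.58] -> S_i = -2.81*(-2.65)^i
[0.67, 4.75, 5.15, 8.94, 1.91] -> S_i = Random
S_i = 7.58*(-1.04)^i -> [7.58, -7.88, 8.2, -8.53, 8.87]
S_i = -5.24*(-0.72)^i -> [-5.24, 3.77, -2.72, 1.96, -1.41]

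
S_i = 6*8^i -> [6, 48, 384, 3072, 24576]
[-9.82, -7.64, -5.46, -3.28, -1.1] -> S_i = -9.82 + 2.18*i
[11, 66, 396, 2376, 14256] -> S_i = 11*6^i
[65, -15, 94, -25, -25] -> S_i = Random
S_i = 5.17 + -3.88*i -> [5.17, 1.29, -2.59, -6.47, -10.35]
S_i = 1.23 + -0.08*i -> [1.23, 1.15, 1.07, 0.99, 0.91]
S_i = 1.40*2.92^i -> [1.4, 4.09, 11.94, 34.86, 101.78]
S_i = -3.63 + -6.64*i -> [-3.63, -10.27, -16.91, -23.55, -30.19]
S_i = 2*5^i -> [2, 10, 50, 250, 1250]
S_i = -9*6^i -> [-9, -54, -324, -1944, -11664]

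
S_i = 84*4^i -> [84, 336, 1344, 5376, 21504]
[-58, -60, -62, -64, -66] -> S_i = -58 + -2*i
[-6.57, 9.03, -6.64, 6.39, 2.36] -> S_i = Random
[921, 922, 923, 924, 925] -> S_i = 921 + 1*i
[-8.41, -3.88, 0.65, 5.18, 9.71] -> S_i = -8.41 + 4.53*i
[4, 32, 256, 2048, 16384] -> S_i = 4*8^i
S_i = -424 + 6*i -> [-424, -418, -412, -406, -400]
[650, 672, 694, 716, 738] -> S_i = 650 + 22*i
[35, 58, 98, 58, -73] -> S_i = Random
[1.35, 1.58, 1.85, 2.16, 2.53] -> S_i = 1.35*1.17^i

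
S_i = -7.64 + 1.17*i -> [-7.64, -6.47, -5.3, -4.13, -2.96]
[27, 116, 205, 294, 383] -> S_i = 27 + 89*i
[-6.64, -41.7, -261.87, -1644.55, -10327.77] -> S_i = -6.64*6.28^i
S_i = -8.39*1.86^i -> [-8.39, -15.61, -29.03, -53.99, -100.42]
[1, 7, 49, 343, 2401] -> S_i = 1*7^i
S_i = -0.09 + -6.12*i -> [-0.09, -6.21, -12.33, -18.45, -24.57]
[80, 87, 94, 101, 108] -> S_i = 80 + 7*i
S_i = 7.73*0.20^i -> [7.73, 1.55, 0.31, 0.06, 0.01]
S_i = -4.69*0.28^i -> [-4.69, -1.31, -0.37, -0.1, -0.03]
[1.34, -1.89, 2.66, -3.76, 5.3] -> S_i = 1.34*(-1.41)^i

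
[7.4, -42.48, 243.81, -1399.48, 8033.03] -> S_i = 7.40*(-5.74)^i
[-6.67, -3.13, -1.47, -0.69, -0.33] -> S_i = -6.67*0.47^i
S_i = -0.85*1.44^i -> [-0.85, -1.22, -1.76, -2.54, -3.65]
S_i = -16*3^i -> [-16, -48, -144, -432, -1296]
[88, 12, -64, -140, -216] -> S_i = 88 + -76*i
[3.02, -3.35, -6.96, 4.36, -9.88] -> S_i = Random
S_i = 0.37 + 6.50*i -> [0.37, 6.87, 13.37, 19.87, 26.37]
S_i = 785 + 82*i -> [785, 867, 949, 1031, 1113]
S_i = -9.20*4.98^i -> [-9.2, -45.82, -228.16, -1136.26, -5658.55]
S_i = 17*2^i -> [17, 34, 68, 136, 272]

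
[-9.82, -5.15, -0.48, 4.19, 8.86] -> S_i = -9.82 + 4.67*i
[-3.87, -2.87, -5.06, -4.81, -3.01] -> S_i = Random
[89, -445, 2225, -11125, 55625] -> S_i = 89*-5^i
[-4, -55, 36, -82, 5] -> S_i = Random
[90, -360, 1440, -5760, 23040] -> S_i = 90*-4^i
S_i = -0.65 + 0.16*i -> [-0.65, -0.49, -0.33, -0.17, -0.01]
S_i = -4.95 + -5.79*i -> [-4.95, -10.74, -16.53, -22.32, -28.11]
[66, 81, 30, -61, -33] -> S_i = Random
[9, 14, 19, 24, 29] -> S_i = 9 + 5*i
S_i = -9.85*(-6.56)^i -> [-9.85, 64.62, -423.88, 2780.66, -18241.12]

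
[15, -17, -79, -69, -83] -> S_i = Random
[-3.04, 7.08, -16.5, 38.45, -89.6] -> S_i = -3.04*(-2.33)^i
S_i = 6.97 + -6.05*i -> [6.97, 0.92, -5.13, -11.18, -17.23]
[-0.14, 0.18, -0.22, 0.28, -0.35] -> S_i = -0.14*(-1.26)^i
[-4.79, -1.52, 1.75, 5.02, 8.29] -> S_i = -4.79 + 3.27*i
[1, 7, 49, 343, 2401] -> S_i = 1*7^i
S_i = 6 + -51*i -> [6, -45, -96, -147, -198]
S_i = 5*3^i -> [5, 15, 45, 135, 405]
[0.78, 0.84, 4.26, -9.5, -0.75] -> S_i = Random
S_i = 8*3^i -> [8, 24, 72, 216, 648]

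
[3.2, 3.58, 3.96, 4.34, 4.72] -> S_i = 3.20 + 0.38*i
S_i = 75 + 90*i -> [75, 165, 255, 345, 435]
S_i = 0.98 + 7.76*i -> [0.98, 8.74, 16.5, 24.26, 32.02]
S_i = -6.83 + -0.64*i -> [-6.83, -7.47, -8.11, -8.75, -9.39]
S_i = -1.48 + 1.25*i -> [-1.48, -0.23, 1.02, 2.27, 3.52]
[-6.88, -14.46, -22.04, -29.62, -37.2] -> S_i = -6.88 + -7.58*i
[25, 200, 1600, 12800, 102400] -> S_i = 25*8^i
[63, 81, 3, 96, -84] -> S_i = Random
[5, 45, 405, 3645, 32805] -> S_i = 5*9^i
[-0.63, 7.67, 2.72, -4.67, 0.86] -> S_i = Random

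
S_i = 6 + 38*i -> [6, 44, 82, 120, 158]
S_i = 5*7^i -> [5, 35, 245, 1715, 12005]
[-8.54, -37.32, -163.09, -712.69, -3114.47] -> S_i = -8.54*4.37^i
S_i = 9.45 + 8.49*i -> [9.45, 17.94, 26.43, 34.92, 43.41]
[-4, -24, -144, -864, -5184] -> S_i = -4*6^i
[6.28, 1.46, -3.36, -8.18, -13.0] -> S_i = 6.28 + -4.82*i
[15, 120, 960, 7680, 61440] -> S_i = 15*8^i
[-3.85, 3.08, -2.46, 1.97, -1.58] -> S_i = -3.85*(-0.80)^i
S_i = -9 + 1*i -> [-9, -8, -7, -6, -5]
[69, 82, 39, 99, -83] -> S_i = Random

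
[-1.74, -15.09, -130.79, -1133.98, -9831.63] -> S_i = -1.74*8.67^i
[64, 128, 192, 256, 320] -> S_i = 64 + 64*i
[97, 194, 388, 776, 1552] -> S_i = 97*2^i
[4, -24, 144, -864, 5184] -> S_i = 4*-6^i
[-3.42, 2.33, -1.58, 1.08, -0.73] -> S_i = -3.42*(-0.68)^i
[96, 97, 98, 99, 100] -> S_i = 96 + 1*i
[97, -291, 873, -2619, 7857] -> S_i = 97*-3^i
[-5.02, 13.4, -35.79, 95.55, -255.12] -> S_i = -5.02*(-2.67)^i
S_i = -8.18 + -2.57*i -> [-8.18, -10.75, -13.32, -15.89, -18.46]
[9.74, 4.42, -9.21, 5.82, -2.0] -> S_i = Random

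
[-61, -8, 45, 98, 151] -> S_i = -61 + 53*i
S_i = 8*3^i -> [8, 24, 72, 216, 648]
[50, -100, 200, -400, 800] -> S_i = 50*-2^i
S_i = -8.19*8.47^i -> [-8.19, -69.37, -587.56, -4976.62, -42151.94]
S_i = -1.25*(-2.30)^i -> [-1.25, 2.88, -6.61, 15.21, -34.98]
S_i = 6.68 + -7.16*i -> [6.68, -0.48, -7.64, -14.8, -21.96]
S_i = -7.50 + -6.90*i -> [-7.5, -14.4, -21.3, -28.2, -35.1]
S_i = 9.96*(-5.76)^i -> [9.96, -57.37, 330.45, -1903.39, 10963.5]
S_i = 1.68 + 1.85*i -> [1.68, 3.53, 5.38, 7.23, 9.08]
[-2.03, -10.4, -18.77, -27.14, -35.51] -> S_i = -2.03 + -8.37*i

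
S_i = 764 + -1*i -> [764, 763, 762, 761, 760]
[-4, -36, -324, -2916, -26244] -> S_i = -4*9^i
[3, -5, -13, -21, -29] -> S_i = 3 + -8*i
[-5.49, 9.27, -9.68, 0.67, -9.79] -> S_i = Random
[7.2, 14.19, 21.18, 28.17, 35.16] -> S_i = 7.20 + 6.99*i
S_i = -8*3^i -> [-8, -24, -72, -216, -648]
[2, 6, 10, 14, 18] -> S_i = 2 + 4*i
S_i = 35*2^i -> [35, 70, 140, 280, 560]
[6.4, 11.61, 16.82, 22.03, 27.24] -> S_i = 6.40 + 5.21*i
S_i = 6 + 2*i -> [6, 8, 10, 12, 14]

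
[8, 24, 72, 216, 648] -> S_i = 8*3^i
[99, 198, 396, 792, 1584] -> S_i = 99*2^i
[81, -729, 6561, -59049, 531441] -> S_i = 81*-9^i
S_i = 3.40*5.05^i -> [3.4, 17.17, 86.71, 437.88, 2211.28]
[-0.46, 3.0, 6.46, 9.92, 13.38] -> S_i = -0.46 + 3.46*i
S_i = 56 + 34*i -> [56, 90, 124, 158, 192]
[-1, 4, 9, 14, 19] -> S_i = -1 + 5*i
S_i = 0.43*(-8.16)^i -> [0.43, -3.51, 28.63, -233.64, 1906.47]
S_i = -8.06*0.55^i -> [-8.06, -4.43, -2.44, -1.34, -0.74]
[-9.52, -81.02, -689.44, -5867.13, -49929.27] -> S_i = -9.52*8.51^i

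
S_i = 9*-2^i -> [9, -18, 36, -72, 144]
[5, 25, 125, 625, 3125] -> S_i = 5*5^i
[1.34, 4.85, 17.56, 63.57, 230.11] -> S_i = 1.34*3.62^i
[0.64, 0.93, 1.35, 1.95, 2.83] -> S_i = 0.64*1.45^i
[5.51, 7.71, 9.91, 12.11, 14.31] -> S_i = 5.51 + 2.20*i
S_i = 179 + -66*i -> [179, 113, 47, -19, -85]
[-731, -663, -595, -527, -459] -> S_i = -731 + 68*i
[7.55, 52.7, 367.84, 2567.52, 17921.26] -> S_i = 7.55*6.98^i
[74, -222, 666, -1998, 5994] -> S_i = 74*-3^i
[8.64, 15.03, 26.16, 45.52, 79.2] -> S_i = 8.64*1.74^i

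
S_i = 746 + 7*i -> [746, 753, 760, 767, 774]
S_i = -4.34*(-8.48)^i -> [-4.34, 36.8, -312.09, 2646.53, -22442.6]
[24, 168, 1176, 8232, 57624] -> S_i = 24*7^i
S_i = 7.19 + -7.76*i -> [7.19, -0.57, -8.33, -16.09, -23.85]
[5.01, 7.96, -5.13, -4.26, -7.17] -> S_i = Random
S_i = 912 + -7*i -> [912, 905, 898, 891, 884]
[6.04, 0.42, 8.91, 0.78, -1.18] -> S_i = Random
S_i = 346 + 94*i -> [346, 440, 534, 628, 722]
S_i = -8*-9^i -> [-8, 72, -648, 5832, -52488]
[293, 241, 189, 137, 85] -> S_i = 293 + -52*i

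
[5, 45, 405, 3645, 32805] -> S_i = 5*9^i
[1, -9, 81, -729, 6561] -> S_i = 1*-9^i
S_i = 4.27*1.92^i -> [4.27, 8.2, 15.74, 30.22, 58.03]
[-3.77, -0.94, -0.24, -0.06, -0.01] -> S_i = -3.77*0.25^i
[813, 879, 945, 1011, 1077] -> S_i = 813 + 66*i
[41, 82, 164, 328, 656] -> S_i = 41*2^i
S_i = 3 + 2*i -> [3, 5, 7, 9, 11]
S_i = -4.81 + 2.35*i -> [-4.81, -2.46, -0.11, 2.24, 4.59]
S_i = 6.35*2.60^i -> [6.35, 16.51, 42.93, 111.61, 290.18]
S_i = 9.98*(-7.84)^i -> [9.98, -78.24, 613.43, -4809.27, 37704.64]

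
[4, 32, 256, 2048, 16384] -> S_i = 4*8^i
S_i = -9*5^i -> [-9, -45, -225, -1125, -5625]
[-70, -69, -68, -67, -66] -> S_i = -70 + 1*i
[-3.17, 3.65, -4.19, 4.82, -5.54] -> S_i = -3.17*(-1.15)^i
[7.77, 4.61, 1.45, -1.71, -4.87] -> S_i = 7.77 + -3.16*i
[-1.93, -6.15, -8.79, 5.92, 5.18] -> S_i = Random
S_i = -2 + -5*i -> [-2, -7, -12, -17, -22]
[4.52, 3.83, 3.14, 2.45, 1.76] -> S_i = 4.52 + -0.69*i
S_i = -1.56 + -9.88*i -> [-1.56, -11.44, -21.32, -31.2, -41.08]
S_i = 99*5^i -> [99, 495, 2475, 12375, 61875]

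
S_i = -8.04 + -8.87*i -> [-8.04, -16.91, -25.78, -34.65, -43.52]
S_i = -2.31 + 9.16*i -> [-2.31, 6.85, 16.01, 25.17, 34.33]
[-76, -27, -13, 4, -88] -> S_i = Random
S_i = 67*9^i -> [67, 603, 5427, 48843, 439587]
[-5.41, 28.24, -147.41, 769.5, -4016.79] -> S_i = -5.41*(-5.22)^i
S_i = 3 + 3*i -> [3, 6, 9, 12, 15]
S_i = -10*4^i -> [-10, -40, -160, -640, -2560]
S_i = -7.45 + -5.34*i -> [-7.45, -12.79, -18.13, -23.47, -28.81]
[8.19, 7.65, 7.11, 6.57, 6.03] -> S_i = 8.19 + -0.54*i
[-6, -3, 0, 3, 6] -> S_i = -6 + 3*i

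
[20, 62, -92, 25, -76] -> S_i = Random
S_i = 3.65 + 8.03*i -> [3.65, 11.68, 19.71, 27.74, 35.77]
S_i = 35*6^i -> [35, 210, 1260, 7560, 45360]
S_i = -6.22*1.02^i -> [-6.22, -6.34, -6.47, -6.6, -6.73]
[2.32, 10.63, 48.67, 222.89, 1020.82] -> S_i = 2.32*4.58^i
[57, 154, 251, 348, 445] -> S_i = 57 + 97*i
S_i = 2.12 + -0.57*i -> [2.12, 1.55, 0.98, 0.41, -0.16]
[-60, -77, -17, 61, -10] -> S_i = Random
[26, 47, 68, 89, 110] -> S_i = 26 + 21*i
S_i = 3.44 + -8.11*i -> [3.44, -4.67, -12.78, -20.89, -29.0]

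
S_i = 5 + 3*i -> [5, 8, 11, 14, 17]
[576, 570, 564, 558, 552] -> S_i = 576 + -6*i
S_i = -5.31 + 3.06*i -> [-5.31, -2.25, 0.81, 3.87, 6.93]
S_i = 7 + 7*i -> [7, 14, 21, 28, 35]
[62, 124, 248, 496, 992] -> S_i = 62*2^i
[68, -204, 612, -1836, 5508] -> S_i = 68*-3^i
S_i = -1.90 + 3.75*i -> [-1.9, 1.85, 5.6, 9.35, 13.1]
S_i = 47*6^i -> [47, 282, 1692, 10152, 60912]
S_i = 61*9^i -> [61, 549, 4941, 44469, 400221]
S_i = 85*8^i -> [85, 680, 5440, 43520, 348160]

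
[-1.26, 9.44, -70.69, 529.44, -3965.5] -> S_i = -1.26*(-7.49)^i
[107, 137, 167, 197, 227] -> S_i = 107 + 30*i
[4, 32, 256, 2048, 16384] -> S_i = 4*8^i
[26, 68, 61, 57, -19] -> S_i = Random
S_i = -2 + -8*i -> [-2, -10, -18, -26, -34]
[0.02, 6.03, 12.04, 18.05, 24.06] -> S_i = 0.02 + 6.01*i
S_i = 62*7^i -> [62, 434, 3038, 21266, 148862]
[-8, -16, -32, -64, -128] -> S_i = -8*2^i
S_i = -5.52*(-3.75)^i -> [-5.52, 20.7, -77.62, 291.09, -1091.6]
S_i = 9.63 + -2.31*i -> [9.63, 7.32, 5.01, 2.7, 0.39]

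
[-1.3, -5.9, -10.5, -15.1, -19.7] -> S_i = -1.30 + -4.60*i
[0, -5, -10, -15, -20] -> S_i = 0 + -5*i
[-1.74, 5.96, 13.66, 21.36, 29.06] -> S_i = -1.74 + 7.70*i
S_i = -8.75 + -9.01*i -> [-8.75, -17.76, -26.77, -35.78, -44.79]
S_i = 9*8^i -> [9, 72, 576, 4608, 36864]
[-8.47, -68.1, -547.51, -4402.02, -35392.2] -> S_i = -8.47*8.04^i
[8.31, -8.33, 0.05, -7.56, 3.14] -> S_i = Random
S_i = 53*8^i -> [53, 424, 3392, 27136, 217088]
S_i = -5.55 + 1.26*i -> [-5.55, -4.29, -3.03, -1.77, -0.51]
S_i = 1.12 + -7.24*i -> [1.12, -6.12, -13.36, -20.6, -27.84]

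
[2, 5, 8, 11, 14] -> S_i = 2 + 3*i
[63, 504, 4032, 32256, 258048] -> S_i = 63*8^i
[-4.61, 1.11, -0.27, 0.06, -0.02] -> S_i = -4.61*(-0.24)^i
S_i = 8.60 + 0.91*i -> [8.6, 9.51, 10.42, 11.33, 12.24]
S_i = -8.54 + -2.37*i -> [-8.54, -10.91, -13.28, -15.65, -18.02]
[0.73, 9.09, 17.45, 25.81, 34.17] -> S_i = 0.73 + 8.36*i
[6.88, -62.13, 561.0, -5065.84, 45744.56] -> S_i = 6.88*(-9.03)^i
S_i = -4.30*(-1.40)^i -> [-4.3, 6.02, -8.43, 11.8, -16.52]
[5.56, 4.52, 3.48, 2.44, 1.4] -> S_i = 5.56 + -1.04*i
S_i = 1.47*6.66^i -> [1.47, 9.79, 65.2, 434.25, 2892.11]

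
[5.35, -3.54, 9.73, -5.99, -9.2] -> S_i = Random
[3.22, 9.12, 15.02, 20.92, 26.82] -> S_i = 3.22 + 5.90*i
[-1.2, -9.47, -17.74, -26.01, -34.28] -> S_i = -1.20 + -8.27*i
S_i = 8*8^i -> [8, 64, 512, 4096, 32768]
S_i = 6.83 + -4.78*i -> [6.83, 2.05, -2.73, -7.51, -12.29]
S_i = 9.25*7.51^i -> [9.25, 69.47, 521.7, 3917.97, 29423.98]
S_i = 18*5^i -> [18, 90, 450, 2250, 11250]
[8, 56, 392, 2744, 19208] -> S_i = 8*7^i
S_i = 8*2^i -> [8, 16, 32, 64, 128]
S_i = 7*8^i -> [7, 56, 448, 3584, 28672]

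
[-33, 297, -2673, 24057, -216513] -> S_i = -33*-9^i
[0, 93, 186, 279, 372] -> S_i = 0 + 93*i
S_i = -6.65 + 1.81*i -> [-6.65, -4.84, -3.03, -1.22, 0.59]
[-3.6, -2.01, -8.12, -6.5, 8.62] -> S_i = Random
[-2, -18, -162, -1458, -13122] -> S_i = -2*9^i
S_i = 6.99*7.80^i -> [6.99, 54.52, 425.27, 3317.12, 25873.52]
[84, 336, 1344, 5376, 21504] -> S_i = 84*4^i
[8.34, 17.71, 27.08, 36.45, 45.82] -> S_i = 8.34 + 9.37*i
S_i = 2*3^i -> [2, 6, 18, 54, 162]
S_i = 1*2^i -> [1, 2, 4, 8, 16]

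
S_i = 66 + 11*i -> [66, 77, 88, 99, 110]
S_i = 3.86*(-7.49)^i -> [3.86, -28.91, 216.55, -1621.93, 12148.27]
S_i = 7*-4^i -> [7, -28, 112, -448, 1792]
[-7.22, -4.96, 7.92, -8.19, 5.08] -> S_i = Random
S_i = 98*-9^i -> [98, -882, 7938, -71442, 642978]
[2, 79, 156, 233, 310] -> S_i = 2 + 77*i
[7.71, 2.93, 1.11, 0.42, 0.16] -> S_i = 7.71*0.38^i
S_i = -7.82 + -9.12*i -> [-7.82, -16.94, -26.06, -35.18, -44.3]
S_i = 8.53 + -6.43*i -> [8.53, 2.1, -4.33, -10.76, -17.19]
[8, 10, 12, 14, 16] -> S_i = 8 + 2*i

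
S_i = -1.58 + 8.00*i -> [-1.58, 6.42, 14.42, 22.42, 30.42]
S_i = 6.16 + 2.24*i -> [6.16, 8.4, 10.64, 12.88, 15.12]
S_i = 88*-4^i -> [88, -352, 1408, -5632, 22528]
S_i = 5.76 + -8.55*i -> [5.76, -2.79, -11.34, -19.89, -28.44]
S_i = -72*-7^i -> [-72, 504, -3528, 24696, -172872]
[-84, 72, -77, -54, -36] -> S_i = Random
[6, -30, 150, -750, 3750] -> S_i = 6*-5^i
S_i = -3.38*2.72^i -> [-3.38, -9.19, -25.01, -68.02, -185.01]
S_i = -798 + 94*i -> [-798, -704, -610, -516, -422]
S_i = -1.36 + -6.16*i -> [-1.36, -7.52, -13.68, -19.84, -26.0]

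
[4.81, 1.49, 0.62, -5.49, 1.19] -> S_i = Random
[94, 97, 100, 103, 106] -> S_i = 94 + 3*i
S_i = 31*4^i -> [31, 124, 496, 1984, 7936]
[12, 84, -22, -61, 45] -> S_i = Random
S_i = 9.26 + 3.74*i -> [9.26, 13.0, 16.74, 20.48, 24.22]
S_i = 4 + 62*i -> [4, 66, 128, 190, 252]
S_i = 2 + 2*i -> [2, 4, 6, 8, 10]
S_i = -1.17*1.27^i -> [-1.17, -1.49, -1.89, -2.4, -3.04]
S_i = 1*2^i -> [1, 2, 4, 8, 16]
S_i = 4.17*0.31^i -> [4.17, 1.29, 0.4, 0.12, 0.04]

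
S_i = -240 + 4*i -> [-240, -236, -232, -228, -224]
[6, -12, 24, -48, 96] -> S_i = 6*-2^i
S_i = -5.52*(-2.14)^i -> [-5.52, 11.81, -25.28, 54.1, -115.77]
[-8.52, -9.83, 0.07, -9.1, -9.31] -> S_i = Random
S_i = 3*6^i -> [3, 18, 108, 648, 3888]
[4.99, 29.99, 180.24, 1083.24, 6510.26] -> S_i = 4.99*6.01^i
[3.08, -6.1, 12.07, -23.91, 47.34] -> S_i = 3.08*(-1.98)^i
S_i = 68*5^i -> [68, 340, 1700, 8500, 42500]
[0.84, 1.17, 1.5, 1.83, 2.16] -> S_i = 0.84 + 0.33*i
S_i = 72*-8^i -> [72, -576, 4608, -36864, 294912]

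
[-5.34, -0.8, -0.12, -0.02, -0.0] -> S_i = -5.34*0.15^i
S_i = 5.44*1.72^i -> [5.44, 9.36, 16.09, 27.68, 47.61]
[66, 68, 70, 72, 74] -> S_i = 66 + 2*i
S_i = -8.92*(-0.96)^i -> [-8.92, 8.56, -8.22, 7.89, -7.58]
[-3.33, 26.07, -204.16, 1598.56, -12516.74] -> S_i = -3.33*(-7.83)^i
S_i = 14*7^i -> [14, 98, 686, 4802, 33614]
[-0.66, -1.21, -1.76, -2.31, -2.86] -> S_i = -0.66 + -0.55*i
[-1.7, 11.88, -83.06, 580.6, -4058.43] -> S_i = -1.70*(-6.99)^i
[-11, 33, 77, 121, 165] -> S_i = -11 + 44*i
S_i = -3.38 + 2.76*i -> [-3.38, -0.62, 2.14, 4.9, 7.66]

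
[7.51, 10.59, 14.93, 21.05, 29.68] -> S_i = 7.51*1.41^i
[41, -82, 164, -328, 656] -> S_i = 41*-2^i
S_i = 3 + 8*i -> [3, 11, 19, 27, 35]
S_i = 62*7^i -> [62, 434, 3038, 21266, 148862]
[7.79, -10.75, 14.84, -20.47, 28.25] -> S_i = 7.79*(-1.38)^i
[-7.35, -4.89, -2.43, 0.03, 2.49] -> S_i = -7.35 + 2.46*i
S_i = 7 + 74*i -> [7, 81, 155, 229, 303]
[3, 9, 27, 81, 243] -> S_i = 3*3^i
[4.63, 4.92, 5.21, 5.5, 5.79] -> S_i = 4.63 + 0.29*i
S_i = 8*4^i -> [8, 32, 128, 512, 2048]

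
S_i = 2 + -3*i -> [2, -1, -4, -7, -10]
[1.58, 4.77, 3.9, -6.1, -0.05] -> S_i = Random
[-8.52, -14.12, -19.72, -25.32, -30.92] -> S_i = -8.52 + -5.60*i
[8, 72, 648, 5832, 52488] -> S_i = 8*9^i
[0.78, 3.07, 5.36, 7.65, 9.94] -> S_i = 0.78 + 2.29*i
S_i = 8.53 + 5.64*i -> [8.53, 14.17, 19.81, 25.45, 31.09]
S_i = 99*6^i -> [99, 594, 3564, 21384, 128304]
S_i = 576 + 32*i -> [576, 608, 640, 672, 704]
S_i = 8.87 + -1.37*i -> [8.87, 7.5, 6.13, 4.76, 3.39]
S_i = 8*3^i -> [8, 24, 72, 216, 648]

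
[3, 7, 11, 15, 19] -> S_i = 3 + 4*i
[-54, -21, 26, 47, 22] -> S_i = Random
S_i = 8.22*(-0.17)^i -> [8.22, -1.4, 0.24, -0.04, 0.01]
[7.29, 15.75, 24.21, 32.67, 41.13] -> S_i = 7.29 + 8.46*i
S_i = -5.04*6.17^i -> [-5.04, -31.1, -191.87, -1183.82, -7304.18]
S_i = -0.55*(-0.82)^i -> [-0.55, 0.45, -0.37, 0.3, -0.25]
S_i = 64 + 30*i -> [64, 94, 124, 154, 184]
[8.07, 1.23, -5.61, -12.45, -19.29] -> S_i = 8.07 + -6.84*i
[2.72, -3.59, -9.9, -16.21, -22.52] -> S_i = 2.72 + -6.31*i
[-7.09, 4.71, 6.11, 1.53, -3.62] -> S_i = Random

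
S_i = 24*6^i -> [24, 144, 864, 5184, 31104]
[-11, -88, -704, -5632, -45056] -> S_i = -11*8^i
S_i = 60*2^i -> [60, 120, 240, 480, 960]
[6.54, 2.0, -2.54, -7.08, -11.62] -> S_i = 6.54 + -4.54*i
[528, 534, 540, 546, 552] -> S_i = 528 + 6*i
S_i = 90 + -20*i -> [90, 70, 50, 30, 10]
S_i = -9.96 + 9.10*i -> [-9.96, -0.86, 8.24, 17.34, 26.44]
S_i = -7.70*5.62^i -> [-7.7, -43.27, -243.2, -1366.78, -7681.32]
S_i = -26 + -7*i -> [-26, -33, -40, -47, -54]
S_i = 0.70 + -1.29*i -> [0.7, -0.59, -1.88, -3.17, -4.46]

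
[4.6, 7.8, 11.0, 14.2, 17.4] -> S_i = 4.60 + 3.20*i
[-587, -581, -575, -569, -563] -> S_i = -587 + 6*i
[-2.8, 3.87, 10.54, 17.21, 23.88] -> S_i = -2.80 + 6.67*i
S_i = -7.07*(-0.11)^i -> [-7.07, 0.78, -0.09, 0.01, -0.0]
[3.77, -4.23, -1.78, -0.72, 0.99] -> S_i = Random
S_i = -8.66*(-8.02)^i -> [-8.66, 69.45, -557.01, 4467.26, -35827.41]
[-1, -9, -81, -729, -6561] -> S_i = -1*9^i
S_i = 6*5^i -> [6, 30, 150, 750, 3750]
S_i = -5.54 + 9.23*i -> [-5.54, 3.69, 12.92, 22.15, 31.38]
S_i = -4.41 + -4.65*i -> [-4.41, -9.06, -13.71, -18.36, -23.01]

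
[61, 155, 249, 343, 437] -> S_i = 61 + 94*i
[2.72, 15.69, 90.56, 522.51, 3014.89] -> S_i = 2.72*5.77^i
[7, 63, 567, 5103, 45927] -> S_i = 7*9^i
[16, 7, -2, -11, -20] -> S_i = 16 + -9*i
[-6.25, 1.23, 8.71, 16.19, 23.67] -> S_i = -6.25 + 7.48*i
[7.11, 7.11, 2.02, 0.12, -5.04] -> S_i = Random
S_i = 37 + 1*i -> [37, 38, 39, 40, 41]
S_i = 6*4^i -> [6, 24, 96, 384, 1536]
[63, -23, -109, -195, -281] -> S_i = 63 + -86*i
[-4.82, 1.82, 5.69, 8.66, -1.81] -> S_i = Random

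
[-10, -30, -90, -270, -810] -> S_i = -10*3^i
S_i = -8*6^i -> [-8, -48, -288, -1728, -10368]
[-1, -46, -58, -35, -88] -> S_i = Random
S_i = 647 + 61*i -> [647, 708, 769, 830, 891]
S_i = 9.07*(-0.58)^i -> [9.07, -5.26, 3.05, -1.77, 1.03]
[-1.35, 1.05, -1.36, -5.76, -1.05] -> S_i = Random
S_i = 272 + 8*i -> [272, 280, 288, 296, 304]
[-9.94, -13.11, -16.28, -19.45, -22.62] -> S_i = -9.94 + -3.17*i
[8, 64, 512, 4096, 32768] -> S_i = 8*8^i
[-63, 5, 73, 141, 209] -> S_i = -63 + 68*i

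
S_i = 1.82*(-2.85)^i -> [1.82, -5.19, 14.78, -42.13, 120.07]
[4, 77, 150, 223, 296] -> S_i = 4 + 73*i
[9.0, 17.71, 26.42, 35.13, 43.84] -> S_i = 9.00 + 8.71*i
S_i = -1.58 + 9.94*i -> [-1.58, 8.36, 18.3, 28.24, 38.18]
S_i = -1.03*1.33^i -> [-1.03, -1.37, -1.82, -2.42, -3.22]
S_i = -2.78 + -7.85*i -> [-2.78, -10.63, -18.48, -26.33, -34.18]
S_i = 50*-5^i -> [50, -250, 1250, -6250, 31250]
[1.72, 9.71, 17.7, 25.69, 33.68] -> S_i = 1.72 + 7.99*i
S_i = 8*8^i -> [8, 64, 512, 4096, 32768]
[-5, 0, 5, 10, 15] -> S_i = -5 + 5*i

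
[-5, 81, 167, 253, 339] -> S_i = -5 + 86*i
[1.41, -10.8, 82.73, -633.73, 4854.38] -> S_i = 1.41*(-7.66)^i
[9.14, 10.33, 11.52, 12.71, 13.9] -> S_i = 9.14 + 1.19*i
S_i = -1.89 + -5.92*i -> [-1.89, -7.81, -13.73, -19.65, -25.57]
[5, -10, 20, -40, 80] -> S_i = 5*-2^i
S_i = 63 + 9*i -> [63, 72, 81, 90, 99]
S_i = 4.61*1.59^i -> [4.61, 7.33, 11.65, 18.53, 29.46]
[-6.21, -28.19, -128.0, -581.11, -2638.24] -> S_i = -6.21*4.54^i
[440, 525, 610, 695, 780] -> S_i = 440 + 85*i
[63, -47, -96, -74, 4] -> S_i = Random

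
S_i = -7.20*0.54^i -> [-7.2, -3.89, -2.1, -1.13, -0.61]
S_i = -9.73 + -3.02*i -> [-9.73, -12.75, -15.77, -18.79, -21.81]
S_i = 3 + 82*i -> [3, 85, 167, 249, 331]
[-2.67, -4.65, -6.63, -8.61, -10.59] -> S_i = -2.67 + -1.98*i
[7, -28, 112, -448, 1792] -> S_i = 7*-4^i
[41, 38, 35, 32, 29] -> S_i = 41 + -3*i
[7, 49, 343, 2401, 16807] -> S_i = 7*7^i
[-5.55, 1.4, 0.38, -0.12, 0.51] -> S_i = Random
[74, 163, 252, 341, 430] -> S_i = 74 + 89*i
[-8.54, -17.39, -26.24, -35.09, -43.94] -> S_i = -8.54 + -8.85*i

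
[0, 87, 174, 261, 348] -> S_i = 0 + 87*i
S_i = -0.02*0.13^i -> [-0.02, -0.0, -0.0, -0.0, -0.0]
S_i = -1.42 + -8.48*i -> [-1.42, -9.9, -18.38, -26.86, -35.34]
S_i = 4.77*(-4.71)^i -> [4.77, -22.47, 105.82, -498.4, 2347.48]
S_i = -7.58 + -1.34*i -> [-7.58, -8.92, -10.26, -11.6, -12.94]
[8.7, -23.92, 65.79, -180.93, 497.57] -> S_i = 8.70*(-2.75)^i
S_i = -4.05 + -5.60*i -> [-4.05, -9.65, -15.25, -20.85, -26.45]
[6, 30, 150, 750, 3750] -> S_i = 6*5^i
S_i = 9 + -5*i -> [9, 4, -1, -6, -11]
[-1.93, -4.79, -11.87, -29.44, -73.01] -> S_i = -1.93*2.48^i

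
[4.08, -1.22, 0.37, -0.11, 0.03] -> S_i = 4.08*(-0.30)^i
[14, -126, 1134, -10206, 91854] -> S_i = 14*-9^i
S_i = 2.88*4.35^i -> [2.88, 12.53, 54.5, 237.06, 1031.22]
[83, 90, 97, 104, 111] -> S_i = 83 + 7*i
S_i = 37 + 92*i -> [37, 129, 221, 313, 405]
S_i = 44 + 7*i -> [44, 51, 58, 65, 72]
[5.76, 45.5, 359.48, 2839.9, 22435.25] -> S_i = 5.76*7.90^i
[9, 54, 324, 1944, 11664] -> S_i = 9*6^i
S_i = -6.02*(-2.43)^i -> [-6.02, 14.63, -35.55, 86.38, -209.9]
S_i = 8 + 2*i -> [8, 10, 12, 14, 16]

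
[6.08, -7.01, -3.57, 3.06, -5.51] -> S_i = Random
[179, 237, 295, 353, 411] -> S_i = 179 + 58*i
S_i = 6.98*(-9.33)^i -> [6.98, -65.12, 607.6, -5668.92, 52891.03]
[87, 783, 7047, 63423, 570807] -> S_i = 87*9^i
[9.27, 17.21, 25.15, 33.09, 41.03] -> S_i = 9.27 + 7.94*i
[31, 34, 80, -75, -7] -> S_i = Random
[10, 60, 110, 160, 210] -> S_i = 10 + 50*i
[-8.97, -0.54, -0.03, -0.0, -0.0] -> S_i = -8.97*0.06^i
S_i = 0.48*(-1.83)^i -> [0.48, -0.88, 1.61, -2.94, 5.38]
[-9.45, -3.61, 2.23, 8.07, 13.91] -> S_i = -9.45 + 5.84*i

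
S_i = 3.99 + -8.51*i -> [3.99, -4.52, -13.03, -21.54, -30.05]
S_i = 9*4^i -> [9, 36, 144, 576, 2304]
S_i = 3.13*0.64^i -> [3.13, 2.0, 1.28, 0.82, 0.53]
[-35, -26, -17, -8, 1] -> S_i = -35 + 9*i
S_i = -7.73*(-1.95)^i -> [-7.73, 15.07, -29.39, 57.32, -111.77]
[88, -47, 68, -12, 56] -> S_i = Random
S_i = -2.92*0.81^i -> [-2.92, -2.37, -1.92, -1.55, -1.26]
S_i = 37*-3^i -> [37, -111, 333, -999, 2997]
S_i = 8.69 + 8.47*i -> [8.69, 17.16, 25.63, 34.1, 42.57]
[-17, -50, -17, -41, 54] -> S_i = Random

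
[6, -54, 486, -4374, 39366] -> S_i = 6*-9^i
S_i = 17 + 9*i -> [17, 26, 35, 44, 53]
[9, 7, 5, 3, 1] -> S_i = 9 + -2*i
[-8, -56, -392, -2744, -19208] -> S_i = -8*7^i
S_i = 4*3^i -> [4, 12, 36, 108, 324]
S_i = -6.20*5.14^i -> [-6.2, -31.87, -163.8, -841.94, -4327.57]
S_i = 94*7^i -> [94, 658, 4606, 32242, 225694]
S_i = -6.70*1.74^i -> [-6.7, -11.66, -20.28, -35.3, -61.41]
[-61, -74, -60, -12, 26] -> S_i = Random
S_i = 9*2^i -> [9, 18, 36, 72, 144]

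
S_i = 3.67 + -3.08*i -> [3.67, 0.59, -2.49, -5.57, -8.65]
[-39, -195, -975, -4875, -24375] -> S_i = -39*5^i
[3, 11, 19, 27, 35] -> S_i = 3 + 8*i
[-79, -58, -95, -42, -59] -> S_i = Random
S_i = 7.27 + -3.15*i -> [7.27, 4.12, 0.97, -2.18, -5.33]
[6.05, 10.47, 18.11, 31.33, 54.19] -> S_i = 6.05*1.73^i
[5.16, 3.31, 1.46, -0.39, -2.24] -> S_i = 5.16 + -1.85*i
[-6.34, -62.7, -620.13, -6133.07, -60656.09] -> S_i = -6.34*9.89^i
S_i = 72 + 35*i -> [72, 107, 142, 177, 212]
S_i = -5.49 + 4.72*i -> [-5.49, -0.77, 3.95, 8.67, 13.39]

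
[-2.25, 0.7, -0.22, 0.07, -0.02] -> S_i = -2.25*(-0.31)^i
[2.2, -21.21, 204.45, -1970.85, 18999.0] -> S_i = 2.20*(-9.64)^i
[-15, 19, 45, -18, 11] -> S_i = Random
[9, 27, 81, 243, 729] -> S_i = 9*3^i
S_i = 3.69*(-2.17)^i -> [3.69, -8.01, 17.38, -37.71, 81.82]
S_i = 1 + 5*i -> [1, 6, 11, 16, 21]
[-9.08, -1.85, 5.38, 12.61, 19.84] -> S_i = -9.08 + 7.23*i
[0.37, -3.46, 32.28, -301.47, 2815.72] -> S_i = 0.37*(-9.34)^i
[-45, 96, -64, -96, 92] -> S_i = Random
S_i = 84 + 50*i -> [84, 134, 184, 234, 284]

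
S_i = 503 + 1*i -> [503, 504, 505, 506, 507]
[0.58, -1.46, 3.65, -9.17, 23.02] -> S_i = 0.58*(-2.51)^i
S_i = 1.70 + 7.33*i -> [1.7, 9.03, 16.36, 23.69, 31.02]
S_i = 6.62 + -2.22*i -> [6.62, 4.4, 2.18, -0.04, -2.26]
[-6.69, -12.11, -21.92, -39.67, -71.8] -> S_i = -6.69*1.81^i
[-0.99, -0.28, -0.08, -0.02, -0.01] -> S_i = -0.99*0.28^i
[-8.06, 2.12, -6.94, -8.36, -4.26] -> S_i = Random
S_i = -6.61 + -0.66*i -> [-6.61, -7.27, -7.93, -8.59, -9.25]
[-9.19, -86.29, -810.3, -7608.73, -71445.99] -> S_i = -9.19*9.39^i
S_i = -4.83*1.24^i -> [-4.83, -5.99, -7.43, -9.21, -11.42]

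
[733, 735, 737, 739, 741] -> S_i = 733 + 2*i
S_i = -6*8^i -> [-6, -48, -384, -3072, -24576]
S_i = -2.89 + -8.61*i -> [-2.89, -11.5, -20.11, -28.72, -37.33]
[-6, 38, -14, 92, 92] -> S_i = Random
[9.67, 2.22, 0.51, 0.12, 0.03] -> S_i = 9.67*0.23^i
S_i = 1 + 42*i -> [1, 43, 85, 127, 169]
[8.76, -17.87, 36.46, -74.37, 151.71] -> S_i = 8.76*(-2.04)^i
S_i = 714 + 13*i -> [714, 727, 740, 753, 766]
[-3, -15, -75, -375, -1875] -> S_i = -3*5^i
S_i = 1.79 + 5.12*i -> [1.79, 6.91, 12.03, 17.15, 22.27]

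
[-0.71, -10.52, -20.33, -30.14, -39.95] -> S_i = -0.71 + -9.81*i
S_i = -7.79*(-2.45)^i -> [-7.79, 19.09, -46.76, 114.56, -280.67]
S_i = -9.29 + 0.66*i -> [-9.29, -8.63, -7.97, -7.31, -6.65]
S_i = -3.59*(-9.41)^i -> [-3.59, 33.78, -317.89, 2991.32, -28148.35]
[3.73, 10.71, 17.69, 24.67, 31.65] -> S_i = 3.73 + 6.98*i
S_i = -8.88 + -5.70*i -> [-8.88, -14.58, -20.28, -25.98, -31.68]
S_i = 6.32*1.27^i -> [6.32, 8.03, 10.19, 12.95, 16.44]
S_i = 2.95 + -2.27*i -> [2.95, 0.68, -1.59, -3.86, -6.13]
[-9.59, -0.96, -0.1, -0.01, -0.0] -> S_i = -9.59*0.10^i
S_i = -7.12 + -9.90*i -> [-7.12, -17.02, -26.92, -36.82, -46.72]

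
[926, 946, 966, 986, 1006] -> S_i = 926 + 20*i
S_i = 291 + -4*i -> [291, 287, 283, 279, 275]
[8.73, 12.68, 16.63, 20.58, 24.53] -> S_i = 8.73 + 3.95*i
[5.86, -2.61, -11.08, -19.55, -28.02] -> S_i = 5.86 + -8.47*i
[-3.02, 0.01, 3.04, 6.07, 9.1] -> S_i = -3.02 + 3.03*i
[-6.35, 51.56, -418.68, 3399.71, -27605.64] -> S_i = -6.35*(-8.12)^i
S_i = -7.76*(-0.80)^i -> [-7.76, 6.21, -4.97, 3.97, -3.18]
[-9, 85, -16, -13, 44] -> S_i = Random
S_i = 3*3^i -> [3, 9, 27, 81, 243]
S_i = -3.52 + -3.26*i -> [-3.52, -6.78, -10.04, -13.3, -16.56]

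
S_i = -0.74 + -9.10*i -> [-0.74, -9.84, -18.94, -28.04, -37.14]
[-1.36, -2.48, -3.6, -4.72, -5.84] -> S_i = -1.36 + -1.12*i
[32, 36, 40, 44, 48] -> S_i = 32 + 4*i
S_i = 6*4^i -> [6, 24, 96, 384, 1536]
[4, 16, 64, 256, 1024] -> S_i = 4*4^i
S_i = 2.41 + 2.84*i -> [2.41, 5.25, 8.09, 10.93, 13.77]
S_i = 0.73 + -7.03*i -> [0.73, -6.3, -13.33, -20.36, -27.39]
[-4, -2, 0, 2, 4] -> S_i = -4 + 2*i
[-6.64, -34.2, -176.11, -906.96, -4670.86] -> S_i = -6.64*5.15^i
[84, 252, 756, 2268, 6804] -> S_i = 84*3^i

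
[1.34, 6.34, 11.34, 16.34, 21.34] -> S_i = 1.34 + 5.00*i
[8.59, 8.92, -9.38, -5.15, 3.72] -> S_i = Random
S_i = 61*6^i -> [61, 366, 2196, 13176, 79056]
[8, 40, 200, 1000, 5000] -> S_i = 8*5^i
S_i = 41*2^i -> [41, 82, 164, 328, 656]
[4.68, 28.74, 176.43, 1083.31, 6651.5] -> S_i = 4.68*6.14^i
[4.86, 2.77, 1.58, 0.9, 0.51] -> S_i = 4.86*0.57^i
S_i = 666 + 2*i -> [666, 668, 670, 672, 674]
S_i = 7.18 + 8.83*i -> [7.18, 16.01, 24.84, 33.67, 42.5]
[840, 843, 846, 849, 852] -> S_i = 840 + 3*i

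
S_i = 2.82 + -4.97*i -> [2.82, -2.15, -7.12, -12.09, -17.06]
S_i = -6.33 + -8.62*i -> [-6.33, -14.95, -23.57, -32.19, -40.81]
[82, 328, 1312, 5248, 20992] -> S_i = 82*4^i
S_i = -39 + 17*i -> [-39, -22, -5, 12, 29]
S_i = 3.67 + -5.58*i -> [3.67, -1.91, -7.49, -13.07, -18.65]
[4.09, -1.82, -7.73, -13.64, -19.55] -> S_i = 4.09 + -5.91*i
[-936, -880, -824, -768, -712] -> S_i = -936 + 56*i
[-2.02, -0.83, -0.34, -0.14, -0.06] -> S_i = -2.02*0.41^i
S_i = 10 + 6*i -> [10, 16, 22, 28, 34]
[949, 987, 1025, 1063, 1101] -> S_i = 949 + 38*i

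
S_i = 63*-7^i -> [63, -441, 3087, -21609, 151263]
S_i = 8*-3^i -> [8, -24, 72, -216, 648]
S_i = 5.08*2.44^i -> [5.08, 12.4, 30.24, 73.8, 180.06]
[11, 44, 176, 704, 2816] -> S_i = 11*4^i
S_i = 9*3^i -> [9, 27, 81, 243, 729]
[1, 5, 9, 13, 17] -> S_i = 1 + 4*i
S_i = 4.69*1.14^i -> [4.69, 5.35, 6.1, 6.95, 7.92]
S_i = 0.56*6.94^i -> [0.56, 3.89, 26.97, 187.18, 1299.05]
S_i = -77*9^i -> [-77, -693, -6237, -56133, -505197]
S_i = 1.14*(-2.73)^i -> [1.14, -3.11, 8.5, -23.19, 63.32]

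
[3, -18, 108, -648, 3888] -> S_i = 3*-6^i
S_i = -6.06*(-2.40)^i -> [-6.06, 14.54, -34.91, 83.77, -201.06]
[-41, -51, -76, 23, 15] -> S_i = Random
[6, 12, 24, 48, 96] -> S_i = 6*2^i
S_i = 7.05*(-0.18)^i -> [7.05, -1.27, 0.23, -0.04, 0.01]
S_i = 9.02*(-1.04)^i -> [9.02, -9.38, 9.76, -10.15, 10.55]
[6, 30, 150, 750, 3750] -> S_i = 6*5^i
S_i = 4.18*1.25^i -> [4.18, 5.22, 6.53, 8.16, 10.21]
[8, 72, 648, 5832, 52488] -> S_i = 8*9^i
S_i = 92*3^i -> [92, 276, 828, 2484, 7452]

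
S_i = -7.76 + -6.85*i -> [-7.76, -14.61, -21.46, -28.31, -35.16]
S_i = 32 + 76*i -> [32, 108, 184, 260, 336]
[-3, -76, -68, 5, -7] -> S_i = Random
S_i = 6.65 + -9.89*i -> [6.65, -3.24, -13.13, -23.02, -32.91]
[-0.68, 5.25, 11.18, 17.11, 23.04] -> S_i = -0.68 + 5.93*i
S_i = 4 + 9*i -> [4, 13, 22, 31, 40]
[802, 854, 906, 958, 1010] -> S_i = 802 + 52*i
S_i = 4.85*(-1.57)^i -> [4.85, -7.61, 11.95, -18.77, 29.47]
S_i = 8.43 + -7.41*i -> [8.43, 1.02, -6.39, -13.8, -21.21]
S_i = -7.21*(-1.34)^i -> [-7.21, 9.66, -12.95, 17.35, -23.25]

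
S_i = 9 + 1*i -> [9, 10, 11, 12, 13]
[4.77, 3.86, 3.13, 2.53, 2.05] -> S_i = 4.77*0.81^i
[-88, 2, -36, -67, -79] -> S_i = Random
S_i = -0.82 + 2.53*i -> [-0.82, 1.71, 4.24, 6.77, 9.3]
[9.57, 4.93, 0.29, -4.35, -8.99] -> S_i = 9.57 + -4.64*i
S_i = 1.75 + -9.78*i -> [1.75, -8.03, -17.81, -27.59, -37.37]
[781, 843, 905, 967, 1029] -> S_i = 781 + 62*i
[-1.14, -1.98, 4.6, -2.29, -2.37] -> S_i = Random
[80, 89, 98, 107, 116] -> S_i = 80 + 9*i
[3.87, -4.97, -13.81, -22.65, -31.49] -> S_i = 3.87 + -8.84*i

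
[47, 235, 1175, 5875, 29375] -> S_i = 47*5^i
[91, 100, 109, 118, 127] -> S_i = 91 + 9*i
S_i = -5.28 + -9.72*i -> [-5.28, -15.0, -24.72, -34.44, -44.16]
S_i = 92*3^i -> [92, 276, 828, 2484, 7452]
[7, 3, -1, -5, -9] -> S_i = 7 + -4*i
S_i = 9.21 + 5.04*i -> [9.21, 14.25, 19.29, 24.33, 29.37]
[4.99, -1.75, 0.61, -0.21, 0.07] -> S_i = 4.99*(-0.35)^i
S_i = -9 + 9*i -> [-9, 0, 9, 18, 27]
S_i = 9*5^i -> [9, 45, 225, 1125, 5625]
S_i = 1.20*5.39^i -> [1.2, 6.47, 34.86, 187.91, 1012.83]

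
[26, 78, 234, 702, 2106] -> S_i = 26*3^i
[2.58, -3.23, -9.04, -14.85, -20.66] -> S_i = 2.58 + -5.81*i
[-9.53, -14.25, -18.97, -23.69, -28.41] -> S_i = -9.53 + -4.72*i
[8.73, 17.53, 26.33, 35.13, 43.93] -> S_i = 8.73 + 8.80*i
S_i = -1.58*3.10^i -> [-1.58, -4.9, -15.18, -47.07, -145.92]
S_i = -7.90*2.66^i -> [-7.9, -21.01, -55.9, -148.69, -395.51]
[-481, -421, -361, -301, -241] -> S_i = -481 + 60*i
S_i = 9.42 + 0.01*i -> [9.42, 9.43, 9.44, 9.45, 9.46]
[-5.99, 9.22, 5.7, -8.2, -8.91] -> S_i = Random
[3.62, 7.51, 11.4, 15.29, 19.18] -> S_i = 3.62 + 3.89*i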